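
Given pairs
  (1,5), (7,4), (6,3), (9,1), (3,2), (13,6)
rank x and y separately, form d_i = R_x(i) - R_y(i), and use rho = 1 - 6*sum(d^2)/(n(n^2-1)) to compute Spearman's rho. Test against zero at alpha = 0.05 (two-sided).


Step 1: Rank x and y separately (midranks; no ties here).
rank(x): 1->1, 7->4, 6->3, 9->5, 3->2, 13->6
rank(y): 5->5, 4->4, 3->3, 1->1, 2->2, 6->6
Step 2: d_i = R_x(i) - R_y(i); compute d_i^2.
  (1-5)^2=16, (4-4)^2=0, (3-3)^2=0, (5-1)^2=16, (2-2)^2=0, (6-6)^2=0
sum(d^2) = 32.
Step 3: rho = 1 - 6*32 / (6*(6^2 - 1)) = 1 - 192/210 = 0.085714.
Step 4: Under H0, t = rho * sqrt((n-2)/(1-rho^2)) = 0.1721 ~ t(4).
Step 5: Two-sided p-value from the t-distribution with 4 df = 0.871743.
Step 6: alpha = 0.05. fail to reject H0.

rho = 0.0857, p = 0.871743, fail to reject H0 at alpha = 0.05.


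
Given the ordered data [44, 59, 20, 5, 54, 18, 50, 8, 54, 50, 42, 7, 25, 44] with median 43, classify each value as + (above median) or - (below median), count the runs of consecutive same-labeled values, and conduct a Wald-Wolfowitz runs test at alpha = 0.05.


Step 1: Compute median = 43; label A = above, B = below.
Labels in order: AABBABABAABBBA  (n_A = 7, n_B = 7)
Step 2: Count runs R = 9.
Step 3: Under H0 (random ordering), E[R] = 2*n_A*n_B/(n_A+n_B) + 1 = 2*7*7/14 + 1 = 8.0000.
        Var[R] = 2*n_A*n_B*(2*n_A*n_B - n_A - n_B) / ((n_A+n_B)^2 * (n_A+n_B-1)) = 8232/2548 = 3.2308.
        SD[R] = 1.7974.
Step 4: Continuity-corrected z = (R - 0.5 - E[R]) / SD[R] = (9 - 0.5 - 8.0000) / 1.7974 = 0.2782.
Step 5: Two-sided p-value via normal approximation = 2*(1 - Phi(|z|)) = 0.780879.
Step 6: alpha = 0.05. fail to reject H0.

R = 9, z = 0.2782, p = 0.780879, fail to reject H0.


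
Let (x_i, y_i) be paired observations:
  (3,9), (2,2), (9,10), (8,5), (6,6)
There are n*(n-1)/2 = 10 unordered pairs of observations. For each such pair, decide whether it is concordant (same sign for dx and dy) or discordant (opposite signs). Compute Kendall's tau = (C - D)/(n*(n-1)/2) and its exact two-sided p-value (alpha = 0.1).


Step 1: Enumerate the 10 unordered pairs (i,j) with i<j and classify each by sign(x_j-x_i) * sign(y_j-y_i).
  (1,2):dx=-1,dy=-7->C; (1,3):dx=+6,dy=+1->C; (1,4):dx=+5,dy=-4->D; (1,5):dx=+3,dy=-3->D
  (2,3):dx=+7,dy=+8->C; (2,4):dx=+6,dy=+3->C; (2,5):dx=+4,dy=+4->C; (3,4):dx=-1,dy=-5->C
  (3,5):dx=-3,dy=-4->C; (4,5):dx=-2,dy=+1->D
Step 2: C = 7, D = 3, total pairs = 10.
Step 3: tau = (C - D)/(n(n-1)/2) = (7 - 3)/10 = 0.400000.
Step 4: Exact two-sided p-value (enumerate n! = 120 permutations of y under H0): p = 0.483333.
Step 5: alpha = 0.1. fail to reject H0.

tau_b = 0.4000 (C=7, D=3), p = 0.483333, fail to reject H0.


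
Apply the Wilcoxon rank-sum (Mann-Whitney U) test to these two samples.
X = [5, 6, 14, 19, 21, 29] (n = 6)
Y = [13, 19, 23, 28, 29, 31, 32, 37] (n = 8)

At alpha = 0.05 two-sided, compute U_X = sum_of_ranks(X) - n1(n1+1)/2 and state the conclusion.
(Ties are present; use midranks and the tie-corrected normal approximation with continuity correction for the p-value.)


Step 1: Combine and sort all 14 observations; assign midranks.
sorted (value, group): (5,X), (6,X), (13,Y), (14,X), (19,X), (19,Y), (21,X), (23,Y), (28,Y), (29,X), (29,Y), (31,Y), (32,Y), (37,Y)
ranks: 5->1, 6->2, 13->3, 14->4, 19->5.5, 19->5.5, 21->7, 23->8, 28->9, 29->10.5, 29->10.5, 31->12, 32->13, 37->14
Step 2: Rank sum for X: R1 = 1 + 2 + 4 + 5.5 + 7 + 10.5 = 30.
Step 3: U_X = R1 - n1(n1+1)/2 = 30 - 6*7/2 = 30 - 21 = 9.
       U_Y = n1*n2 - U_X = 48 - 9 = 39.
Step 4: Ties are present, so use the tie-corrected normal approximation (with continuity correction) for the p-value.
Step 5: p-value = 0.060646; compare to alpha = 0.05. fail to reject H0.

U_X = 9, p = 0.060646, fail to reject H0 at alpha = 0.05.


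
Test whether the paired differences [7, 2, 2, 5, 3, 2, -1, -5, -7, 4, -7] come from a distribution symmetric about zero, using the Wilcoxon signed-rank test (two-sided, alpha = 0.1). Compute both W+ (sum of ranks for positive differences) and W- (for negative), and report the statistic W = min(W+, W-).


Step 1: Drop any zero differences (none here) and take |d_i|.
|d| = [7, 2, 2, 5, 3, 2, 1, 5, 7, 4, 7]
Step 2: Midrank |d_i| (ties get averaged ranks).
ranks: |7|->10, |2|->3, |2|->3, |5|->7.5, |3|->5, |2|->3, |1|->1, |5|->7.5, |7|->10, |4|->6, |7|->10
Step 3: Attach original signs; sum ranks with positive sign and with negative sign.
W+ = 10 + 3 + 3 + 7.5 + 5 + 3 + 6 = 37.5
W- = 1 + 7.5 + 10 + 10 = 28.5
(Check: W+ + W- = 66 should equal n(n+1)/2 = 66.)
Step 4: Test statistic W = min(W+, W-) = 28.5.
Step 5: Ties in |d|, so use the tie-corrected normal approximation.
        E[W] = n(n+1)/4 = 11*12/4 = 33.
        Tie groups: |d|=2 (t=3), |d|=5 (t=2), |d|=7 (t=3); sum(t^3 - t) = 54.
        Var[W] = n(n+1)(2n+1)/24 - sum(t^3-t)/48 = 3036/24 - 54/48 = 125.375.
        z = (W - E[W]) / sqrt(Var[W]) = (28.5 - 33) / 11.1971 = -0.4019.
        Two-sided p = 2*Phi(z) = 0.687765.
Step 6: alpha = 0.1. fail to reject H0.

W+ = 37.5, W- = 28.5, W = min = 28.5, p = 0.687765, fail to reject H0.


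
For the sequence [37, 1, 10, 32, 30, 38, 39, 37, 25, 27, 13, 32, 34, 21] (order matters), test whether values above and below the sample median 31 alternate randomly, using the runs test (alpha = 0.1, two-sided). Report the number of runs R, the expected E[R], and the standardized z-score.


Step 1: Compute median = 31; label A = above, B = below.
Labels in order: ABBABAAABBBAAB  (n_A = 7, n_B = 7)
Step 2: Count runs R = 8.
Step 3: Under H0 (random ordering), E[R] = 2*n_A*n_B/(n_A+n_B) + 1 = 2*7*7/14 + 1 = 8.0000.
        Var[R] = 2*n_A*n_B*(2*n_A*n_B - n_A - n_B) / ((n_A+n_B)^2 * (n_A+n_B-1)) = 8232/2548 = 3.2308.
        SD[R] = 1.7974.
Step 4: R = E[R], so z = 0 with no continuity correction.
Step 5: Two-sided p-value via normal approximation = 2*(1 - Phi(|z|)) = 1.000000.
Step 6: alpha = 0.1. fail to reject H0.

R = 8, z = 0.0000, p = 1.000000, fail to reject H0.


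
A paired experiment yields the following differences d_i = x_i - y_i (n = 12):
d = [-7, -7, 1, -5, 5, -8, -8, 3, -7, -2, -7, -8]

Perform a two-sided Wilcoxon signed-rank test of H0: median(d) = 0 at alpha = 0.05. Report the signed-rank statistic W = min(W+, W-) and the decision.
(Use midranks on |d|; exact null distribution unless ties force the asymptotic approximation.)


Step 1: Drop any zero differences (none here) and take |d_i|.
|d| = [7, 7, 1, 5, 5, 8, 8, 3, 7, 2, 7, 8]
Step 2: Midrank |d_i| (ties get averaged ranks).
ranks: |7|->7.5, |7|->7.5, |1|->1, |5|->4.5, |5|->4.5, |8|->11, |8|->11, |3|->3, |7|->7.5, |2|->2, |7|->7.5, |8|->11
Step 3: Attach original signs; sum ranks with positive sign and with negative sign.
W+ = 1 + 4.5 + 3 = 8.5
W- = 7.5 + 7.5 + 4.5 + 11 + 11 + 7.5 + 2 + 7.5 + 11 = 69.5
(Check: W+ + W- = 78 should equal n(n+1)/2 = 78.)
Step 4: Test statistic W = min(W+, W-) = 8.5.
Step 5: Ties in |d|, so use the tie-corrected normal approximation.
        E[W] = n(n+1)/4 = 12*13/4 = 39.
        Tie groups: |d|=5 (t=2), |d|=7 (t=4), |d|=8 (t=3); sum(t^3 - t) = 90.
        Var[W] = n(n+1)(2n+1)/24 - sum(t^3-t)/48 = 3900/24 - 90/48 = 160.625.
        z = (W - E[W]) / sqrt(Var[W]) = (8.5 - 39) / 12.6738 = -2.4065.
        Two-sided p = 2*Phi(z) = 0.016104.
Step 6: alpha = 0.05. reject H0.

W+ = 8.5, W- = 69.5, W = min = 8.5, p = 0.016104, reject H0.


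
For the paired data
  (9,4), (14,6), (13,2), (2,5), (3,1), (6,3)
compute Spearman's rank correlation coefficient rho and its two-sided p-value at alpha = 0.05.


Step 1: Rank x and y separately (midranks; no ties here).
rank(x): 9->4, 14->6, 13->5, 2->1, 3->2, 6->3
rank(y): 4->4, 6->6, 2->2, 5->5, 1->1, 3->3
Step 2: d_i = R_x(i) - R_y(i); compute d_i^2.
  (4-4)^2=0, (6-6)^2=0, (5-2)^2=9, (1-5)^2=16, (2-1)^2=1, (3-3)^2=0
sum(d^2) = 26.
Step 3: rho = 1 - 6*26 / (6*(6^2 - 1)) = 1 - 156/210 = 0.257143.
Step 4: Under H0, t = rho * sqrt((n-2)/(1-rho^2)) = 0.5322 ~ t(4).
Step 5: Two-sided p-value from the t-distribution with 4 df = 0.622787.
Step 6: alpha = 0.05. fail to reject H0.

rho = 0.2571, p = 0.622787, fail to reject H0 at alpha = 0.05.


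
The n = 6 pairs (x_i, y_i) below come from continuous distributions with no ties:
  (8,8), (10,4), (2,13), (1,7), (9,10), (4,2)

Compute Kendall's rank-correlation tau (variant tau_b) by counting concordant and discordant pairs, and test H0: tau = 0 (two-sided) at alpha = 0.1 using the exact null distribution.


Step 1: Enumerate the 15 unordered pairs (i,j) with i<j and classify each by sign(x_j-x_i) * sign(y_j-y_i).
  (1,2):dx=+2,dy=-4->D; (1,3):dx=-6,dy=+5->D; (1,4):dx=-7,dy=-1->C; (1,5):dx=+1,dy=+2->C
  (1,6):dx=-4,dy=-6->C; (2,3):dx=-8,dy=+9->D; (2,4):dx=-9,dy=+3->D; (2,5):dx=-1,dy=+6->D
  (2,6):dx=-6,dy=-2->C; (3,4):dx=-1,dy=-6->C; (3,5):dx=+7,dy=-3->D; (3,6):dx=+2,dy=-11->D
  (4,5):dx=+8,dy=+3->C; (4,6):dx=+3,dy=-5->D; (5,6):dx=-5,dy=-8->C
Step 2: C = 7, D = 8, total pairs = 15.
Step 3: tau = (C - D)/(n(n-1)/2) = (7 - 8)/15 = -0.066667.
Step 4: Exact two-sided p-value (enumerate n! = 720 permutations of y under H0): p = 1.000000.
Step 5: alpha = 0.1. fail to reject H0.

tau_b = -0.0667 (C=7, D=8), p = 1.000000, fail to reject H0.


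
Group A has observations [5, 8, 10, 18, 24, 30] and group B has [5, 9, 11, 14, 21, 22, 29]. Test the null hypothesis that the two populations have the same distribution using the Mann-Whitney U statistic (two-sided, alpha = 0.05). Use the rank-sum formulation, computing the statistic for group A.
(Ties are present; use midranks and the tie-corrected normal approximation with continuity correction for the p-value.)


Step 1: Combine and sort all 13 observations; assign midranks.
sorted (value, group): (5,X), (5,Y), (8,X), (9,Y), (10,X), (11,Y), (14,Y), (18,X), (21,Y), (22,Y), (24,X), (29,Y), (30,X)
ranks: 5->1.5, 5->1.5, 8->3, 9->4, 10->5, 11->6, 14->7, 18->8, 21->9, 22->10, 24->11, 29->12, 30->13
Step 2: Rank sum for X: R1 = 1.5 + 3 + 5 + 8 + 11 + 13 = 41.5.
Step 3: U_X = R1 - n1(n1+1)/2 = 41.5 - 6*7/2 = 41.5 - 21 = 20.5.
       U_Y = n1*n2 - U_X = 42 - 20.5 = 21.5.
Step 4: Ties are present, so use the tie-corrected normal approximation (with continuity correction) for the p-value.
Step 5: p-value = 1.000000; compare to alpha = 0.05. fail to reject H0.

U_X = 20.5, p = 1.000000, fail to reject H0 at alpha = 0.05.


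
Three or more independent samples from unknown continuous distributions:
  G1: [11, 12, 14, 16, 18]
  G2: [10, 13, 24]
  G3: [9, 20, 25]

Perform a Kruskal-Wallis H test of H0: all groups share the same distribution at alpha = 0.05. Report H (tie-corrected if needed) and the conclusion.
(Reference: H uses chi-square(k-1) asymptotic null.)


Step 1: Combine all N = 11 observations and assign midranks.
sorted (value, group, rank): (9,G3,1), (10,G2,2), (11,G1,3), (12,G1,4), (13,G2,5), (14,G1,6), (16,G1,7), (18,G1,8), (20,G3,9), (24,G2,10), (25,G3,11)
Step 2: Sum ranks within each group.
R_1 = 28 (n_1 = 5)
R_2 = 17 (n_2 = 3)
R_3 = 21 (n_3 = 3)
Step 3: H = 12/(N(N+1)) * sum(R_i^2/n_i) - 3(N+1)
     = 12/(11*12) * (28^2/5 + 17^2/3 + 21^2/3) - 3*12
     = 0.090909 * 400.133 - 36
     = 0.375758.
Step 4: No ties, so H is used without correction.
Step 5: Under H0, H ~ chi^2(2); p-value = 0.828715.
Step 6: alpha = 0.05. fail to reject H0.

H = 0.3758, df = 2, p = 0.828715, fail to reject H0.


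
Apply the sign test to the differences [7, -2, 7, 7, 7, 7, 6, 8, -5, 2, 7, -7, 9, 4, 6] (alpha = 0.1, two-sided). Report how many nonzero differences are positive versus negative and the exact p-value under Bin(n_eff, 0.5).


Step 1: Discard zero differences. Original n = 15; n_eff = number of nonzero differences = 15.
Nonzero differences (with sign): +7, -2, +7, +7, +7, +7, +6, +8, -5, +2, +7, -7, +9, +4, +6
Step 2: Count signs: positive = 12, negative = 3.
Step 3: Under H0: P(positive) = 0.5, so the number of positives S ~ Bin(15, 0.5).
Step 4: Two-sided exact p-value = sum of Bin(15,0.5) probabilities at or below the observed probability = 0.035156.
Step 5: alpha = 0.1. reject H0.

n_eff = 15, pos = 12, neg = 3, p = 0.035156, reject H0.


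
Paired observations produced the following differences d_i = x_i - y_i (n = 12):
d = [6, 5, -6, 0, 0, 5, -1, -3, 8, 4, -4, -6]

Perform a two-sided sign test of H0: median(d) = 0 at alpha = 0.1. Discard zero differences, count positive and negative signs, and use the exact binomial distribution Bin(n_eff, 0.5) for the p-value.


Step 1: Discard zero differences. Original n = 12; n_eff = number of nonzero differences = 10.
Nonzero differences (with sign): +6, +5, -6, +5, -1, -3, +8, +4, -4, -6
Step 2: Count signs: positive = 5, negative = 5.
Step 3: Under H0: P(positive) = 0.5, so the number of positives S ~ Bin(10, 0.5).
Step 4: Two-sided exact p-value = sum of Bin(10,0.5) probabilities at or below the observed probability = 1.000000.
Step 5: alpha = 0.1. fail to reject H0.

n_eff = 10, pos = 5, neg = 5, p = 1.000000, fail to reject H0.


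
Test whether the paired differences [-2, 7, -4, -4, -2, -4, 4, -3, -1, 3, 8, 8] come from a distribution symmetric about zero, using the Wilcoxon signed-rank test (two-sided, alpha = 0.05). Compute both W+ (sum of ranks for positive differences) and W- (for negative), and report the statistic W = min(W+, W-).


Step 1: Drop any zero differences (none here) and take |d_i|.
|d| = [2, 7, 4, 4, 2, 4, 4, 3, 1, 3, 8, 8]
Step 2: Midrank |d_i| (ties get averaged ranks).
ranks: |2|->2.5, |7|->10, |4|->7.5, |4|->7.5, |2|->2.5, |4|->7.5, |4|->7.5, |3|->4.5, |1|->1, |3|->4.5, |8|->11.5, |8|->11.5
Step 3: Attach original signs; sum ranks with positive sign and with negative sign.
W+ = 10 + 7.5 + 4.5 + 11.5 + 11.5 = 45
W- = 2.5 + 7.5 + 7.5 + 2.5 + 7.5 + 4.5 + 1 = 33
(Check: W+ + W- = 78 should equal n(n+1)/2 = 78.)
Step 4: Test statistic W = min(W+, W-) = 33.
Step 5: Ties in |d|, so use the tie-corrected normal approximation.
        E[W] = n(n+1)/4 = 12*13/4 = 39.
        Tie groups: |d|=2 (t=2), |d|=3 (t=2), |d|=4 (t=4), |d|=8 (t=2); sum(t^3 - t) = 78.
        Var[W] = n(n+1)(2n+1)/24 - sum(t^3-t)/48 = 3900/24 - 78/48 = 160.875.
        z = (W - E[W]) / sqrt(Var[W]) = (33 - 39) / 12.6837 = -0.4730.
        Two-sided p = 2*Phi(z) = 0.636178.
Step 6: alpha = 0.05. fail to reject H0.

W+ = 45, W- = 33, W = min = 33, p = 0.636178, fail to reject H0.


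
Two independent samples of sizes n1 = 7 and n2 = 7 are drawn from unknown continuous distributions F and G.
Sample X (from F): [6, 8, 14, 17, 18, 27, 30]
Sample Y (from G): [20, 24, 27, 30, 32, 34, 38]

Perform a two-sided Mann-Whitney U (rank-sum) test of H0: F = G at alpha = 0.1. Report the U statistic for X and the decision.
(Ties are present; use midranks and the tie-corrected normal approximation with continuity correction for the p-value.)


Step 1: Combine and sort all 14 observations; assign midranks.
sorted (value, group): (6,X), (8,X), (14,X), (17,X), (18,X), (20,Y), (24,Y), (27,X), (27,Y), (30,X), (30,Y), (32,Y), (34,Y), (38,Y)
ranks: 6->1, 8->2, 14->3, 17->4, 18->5, 20->6, 24->7, 27->8.5, 27->8.5, 30->10.5, 30->10.5, 32->12, 34->13, 38->14
Step 2: Rank sum for X: R1 = 1 + 2 + 3 + 4 + 5 + 8.5 + 10.5 = 34.
Step 3: U_X = R1 - n1(n1+1)/2 = 34 - 7*8/2 = 34 - 28 = 6.
       U_Y = n1*n2 - U_X = 49 - 6 = 43.
Step 4: Ties are present, so use the tie-corrected normal approximation (with continuity correction) for the p-value.
Step 5: p-value = 0.021165; compare to alpha = 0.1. reject H0.

U_X = 6, p = 0.021165, reject H0 at alpha = 0.1.


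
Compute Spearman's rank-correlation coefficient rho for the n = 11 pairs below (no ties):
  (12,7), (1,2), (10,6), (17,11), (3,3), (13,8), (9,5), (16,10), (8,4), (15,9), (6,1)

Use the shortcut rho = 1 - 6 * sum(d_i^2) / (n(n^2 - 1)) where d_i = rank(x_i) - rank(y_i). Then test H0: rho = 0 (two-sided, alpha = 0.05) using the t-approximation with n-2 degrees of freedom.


Step 1: Rank x and y separately (midranks; no ties here).
rank(x): 12->7, 1->1, 10->6, 17->11, 3->2, 13->8, 9->5, 16->10, 8->4, 15->9, 6->3
rank(y): 7->7, 2->2, 6->6, 11->11, 3->3, 8->8, 5->5, 10->10, 4->4, 9->9, 1->1
Step 2: d_i = R_x(i) - R_y(i); compute d_i^2.
  (7-7)^2=0, (1-2)^2=1, (6-6)^2=0, (11-11)^2=0, (2-3)^2=1, (8-8)^2=0, (5-5)^2=0, (10-10)^2=0, (4-4)^2=0, (9-9)^2=0, (3-1)^2=4
sum(d^2) = 6.
Step 3: rho = 1 - 6*6 / (11*(11^2 - 1)) = 1 - 36/1320 = 0.972727.
Step 4: Under H0, t = rho * sqrt((n-2)/(1-rho^2)) = 12.5810 ~ t(9).
Step 5: Two-sided p-value from the t-distribution with 9 df = 0.000001.
Step 6: alpha = 0.05. reject H0.

rho = 0.9727, p = 0.000001, reject H0 at alpha = 0.05.


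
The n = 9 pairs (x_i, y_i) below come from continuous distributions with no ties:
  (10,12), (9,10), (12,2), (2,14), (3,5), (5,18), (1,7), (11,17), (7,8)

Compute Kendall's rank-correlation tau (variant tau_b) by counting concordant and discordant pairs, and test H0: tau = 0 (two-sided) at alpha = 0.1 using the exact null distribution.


Step 1: Enumerate the 36 unordered pairs (i,j) with i<j and classify each by sign(x_j-x_i) * sign(y_j-y_i).
  (1,2):dx=-1,dy=-2->C; (1,3):dx=+2,dy=-10->D; (1,4):dx=-8,dy=+2->D; (1,5):dx=-7,dy=-7->C
  (1,6):dx=-5,dy=+6->D; (1,7):dx=-9,dy=-5->C; (1,8):dx=+1,dy=+5->C; (1,9):dx=-3,dy=-4->C
  (2,3):dx=+3,dy=-8->D; (2,4):dx=-7,dy=+4->D; (2,5):dx=-6,dy=-5->C; (2,6):dx=-4,dy=+8->D
  (2,7):dx=-8,dy=-3->C; (2,8):dx=+2,dy=+7->C; (2,9):dx=-2,dy=-2->C; (3,4):dx=-10,dy=+12->D
  (3,5):dx=-9,dy=+3->D; (3,6):dx=-7,dy=+16->D; (3,7):dx=-11,dy=+5->D; (3,8):dx=-1,dy=+15->D
  (3,9):dx=-5,dy=+6->D; (4,5):dx=+1,dy=-9->D; (4,6):dx=+3,dy=+4->C; (4,7):dx=-1,dy=-7->C
  (4,8):dx=+9,dy=+3->C; (4,9):dx=+5,dy=-6->D; (5,6):dx=+2,dy=+13->C; (5,7):dx=-2,dy=+2->D
  (5,8):dx=+8,dy=+12->C; (5,9):dx=+4,dy=+3->C; (6,7):dx=-4,dy=-11->C; (6,8):dx=+6,dy=-1->D
  (6,9):dx=+2,dy=-10->D; (7,8):dx=+10,dy=+10->C; (7,9):dx=+6,dy=+1->C; (8,9):dx=-4,dy=-9->C
Step 2: C = 19, D = 17, total pairs = 36.
Step 3: tau = (C - D)/(n(n-1)/2) = (19 - 17)/36 = 0.055556.
Step 4: Exact two-sided p-value (enumerate n! = 362880 permutations of y under H0): p = 0.919455.
Step 5: alpha = 0.1. fail to reject H0.

tau_b = 0.0556 (C=19, D=17), p = 0.919455, fail to reject H0.


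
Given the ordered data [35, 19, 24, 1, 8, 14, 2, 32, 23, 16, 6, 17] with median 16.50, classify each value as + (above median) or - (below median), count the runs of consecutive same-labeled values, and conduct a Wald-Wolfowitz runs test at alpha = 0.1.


Step 1: Compute median = 16.50; label A = above, B = below.
Labels in order: AAABBBBAABBA  (n_A = 6, n_B = 6)
Step 2: Count runs R = 5.
Step 3: Under H0 (random ordering), E[R] = 2*n_A*n_B/(n_A+n_B) + 1 = 2*6*6/12 + 1 = 7.0000.
        Var[R] = 2*n_A*n_B*(2*n_A*n_B - n_A - n_B) / ((n_A+n_B)^2 * (n_A+n_B-1)) = 4320/1584 = 2.7273.
        SD[R] = 1.6514.
Step 4: Continuity-corrected z = (R + 0.5 - E[R]) / SD[R] = (5 + 0.5 - 7.0000) / 1.6514 = -0.9083.
Step 5: Two-sided p-value via normal approximation = 2*(1 - Phi(|z|)) = 0.363722.
Step 6: alpha = 0.1. fail to reject H0.

R = 5, z = -0.9083, p = 0.363722, fail to reject H0.


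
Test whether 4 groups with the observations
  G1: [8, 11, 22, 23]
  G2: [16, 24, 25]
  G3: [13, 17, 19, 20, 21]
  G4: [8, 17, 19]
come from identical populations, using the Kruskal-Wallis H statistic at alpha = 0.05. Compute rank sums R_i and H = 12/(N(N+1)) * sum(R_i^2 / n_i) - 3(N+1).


Step 1: Combine all N = 15 observations and assign midranks.
sorted (value, group, rank): (8,G1,1.5), (8,G4,1.5), (11,G1,3), (13,G3,4), (16,G2,5), (17,G3,6.5), (17,G4,6.5), (19,G3,8.5), (19,G4,8.5), (20,G3,10), (21,G3,11), (22,G1,12), (23,G1,13), (24,G2,14), (25,G2,15)
Step 2: Sum ranks within each group.
R_1 = 29.5 (n_1 = 4)
R_2 = 34 (n_2 = 3)
R_3 = 40 (n_3 = 5)
R_4 = 16.5 (n_4 = 3)
Step 3: H = 12/(N(N+1)) * sum(R_i^2/n_i) - 3(N+1)
     = 12/(15*16) * (29.5^2/4 + 34^2/3 + 40^2/5 + 16.5^2/3) - 3*16
     = 0.050000 * 1013.65 - 48
     = 2.682292.
Step 4: Ties present; correction factor C = 1 - 18/(15^3 - 15) = 0.994643. Corrected H = 2.682292 / 0.994643 = 2.696738.
Step 5: Under H0, H ~ chi^2(3); p-value = 0.440782.
Step 6: alpha = 0.05. fail to reject H0.

H = 2.6967, df = 3, p = 0.440782, fail to reject H0.


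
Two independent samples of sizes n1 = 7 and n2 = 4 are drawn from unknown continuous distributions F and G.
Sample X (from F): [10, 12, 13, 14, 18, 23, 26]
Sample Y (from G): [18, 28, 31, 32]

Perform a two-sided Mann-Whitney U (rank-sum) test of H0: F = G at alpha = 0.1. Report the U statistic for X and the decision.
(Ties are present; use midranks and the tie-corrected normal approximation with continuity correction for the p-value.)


Step 1: Combine and sort all 11 observations; assign midranks.
sorted (value, group): (10,X), (12,X), (13,X), (14,X), (18,X), (18,Y), (23,X), (26,X), (28,Y), (31,Y), (32,Y)
ranks: 10->1, 12->2, 13->3, 14->4, 18->5.5, 18->5.5, 23->7, 26->8, 28->9, 31->10, 32->11
Step 2: Rank sum for X: R1 = 1 + 2 + 3 + 4 + 5.5 + 7 + 8 = 30.5.
Step 3: U_X = R1 - n1(n1+1)/2 = 30.5 - 7*8/2 = 30.5 - 28 = 2.5.
       U_Y = n1*n2 - U_X = 28 - 2.5 = 25.5.
Step 4: Ties are present, so use the tie-corrected normal approximation (with continuity correction) for the p-value.
Step 5: p-value = 0.037202; compare to alpha = 0.1. reject H0.

U_X = 2.5, p = 0.037202, reject H0 at alpha = 0.1.


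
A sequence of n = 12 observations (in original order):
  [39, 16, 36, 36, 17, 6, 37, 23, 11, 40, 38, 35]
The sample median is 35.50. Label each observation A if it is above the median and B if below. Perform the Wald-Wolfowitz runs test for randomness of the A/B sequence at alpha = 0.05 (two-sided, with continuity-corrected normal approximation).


Step 1: Compute median = 35.50; label A = above, B = below.
Labels in order: ABAABBABBAAB  (n_A = 6, n_B = 6)
Step 2: Count runs R = 8.
Step 3: Under H0 (random ordering), E[R] = 2*n_A*n_B/(n_A+n_B) + 1 = 2*6*6/12 + 1 = 7.0000.
        Var[R] = 2*n_A*n_B*(2*n_A*n_B - n_A - n_B) / ((n_A+n_B)^2 * (n_A+n_B-1)) = 4320/1584 = 2.7273.
        SD[R] = 1.6514.
Step 4: Continuity-corrected z = (R - 0.5 - E[R]) / SD[R] = (8 - 0.5 - 7.0000) / 1.6514 = 0.3028.
Step 5: Two-sided p-value via normal approximation = 2*(1 - Phi(|z|)) = 0.762069.
Step 6: alpha = 0.05. fail to reject H0.

R = 8, z = 0.3028, p = 0.762069, fail to reject H0.


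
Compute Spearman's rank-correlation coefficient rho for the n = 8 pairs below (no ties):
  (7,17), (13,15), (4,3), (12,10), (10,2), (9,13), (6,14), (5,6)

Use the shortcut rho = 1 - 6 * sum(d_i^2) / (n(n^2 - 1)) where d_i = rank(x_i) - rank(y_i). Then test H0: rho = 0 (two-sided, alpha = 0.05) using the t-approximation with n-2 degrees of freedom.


Step 1: Rank x and y separately (midranks; no ties here).
rank(x): 7->4, 13->8, 4->1, 12->7, 10->6, 9->5, 6->3, 5->2
rank(y): 17->8, 15->7, 3->2, 10->4, 2->1, 13->5, 14->6, 6->3
Step 2: d_i = R_x(i) - R_y(i); compute d_i^2.
  (4-8)^2=16, (8-7)^2=1, (1-2)^2=1, (7-4)^2=9, (6-1)^2=25, (5-5)^2=0, (3-6)^2=9, (2-3)^2=1
sum(d^2) = 62.
Step 3: rho = 1 - 6*62 / (8*(8^2 - 1)) = 1 - 372/504 = 0.261905.
Step 4: Under H0, t = rho * sqrt((n-2)/(1-rho^2)) = 0.6647 ~ t(6).
Step 5: Two-sided p-value from the t-distribution with 6 df = 0.530923.
Step 6: alpha = 0.05. fail to reject H0.

rho = 0.2619, p = 0.530923, fail to reject H0 at alpha = 0.05.


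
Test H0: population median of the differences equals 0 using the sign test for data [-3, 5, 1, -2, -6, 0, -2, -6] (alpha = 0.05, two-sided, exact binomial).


Step 1: Discard zero differences. Original n = 8; n_eff = number of nonzero differences = 7.
Nonzero differences (with sign): -3, +5, +1, -2, -6, -2, -6
Step 2: Count signs: positive = 2, negative = 5.
Step 3: Under H0: P(positive) = 0.5, so the number of positives S ~ Bin(7, 0.5).
Step 4: Two-sided exact p-value = sum of Bin(7,0.5) probabilities at or below the observed probability = 0.453125.
Step 5: alpha = 0.05. fail to reject H0.

n_eff = 7, pos = 2, neg = 5, p = 0.453125, fail to reject H0.


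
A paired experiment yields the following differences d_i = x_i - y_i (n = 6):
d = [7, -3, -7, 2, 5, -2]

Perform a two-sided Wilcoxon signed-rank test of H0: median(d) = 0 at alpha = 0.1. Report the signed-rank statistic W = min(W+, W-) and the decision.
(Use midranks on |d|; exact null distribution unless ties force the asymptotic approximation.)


Step 1: Drop any zero differences (none here) and take |d_i|.
|d| = [7, 3, 7, 2, 5, 2]
Step 2: Midrank |d_i| (ties get averaged ranks).
ranks: |7|->5.5, |3|->3, |7|->5.5, |2|->1.5, |5|->4, |2|->1.5
Step 3: Attach original signs; sum ranks with positive sign and with negative sign.
W+ = 5.5 + 1.5 + 4 = 11
W- = 3 + 5.5 + 1.5 = 10
(Check: W+ + W- = 21 should equal n(n+1)/2 = 21.)
Step 4: Test statistic W = min(W+, W-) = 10.
Step 5: Ties in |d|, so use the tie-corrected normal approximation.
        E[W] = n(n+1)/4 = 6*7/4 = 10.5.
        Tie groups: |d|=2 (t=2), |d|=7 (t=2); sum(t^3 - t) = 12.
        Var[W] = n(n+1)(2n+1)/24 - sum(t^3-t)/48 = 546/24 - 12/48 = 22.5.
        z = (W - E[W]) / sqrt(Var[W]) = (10 - 10.5) / 4.7434 = -0.1054.
        Two-sided p = 2*Phi(z) = 0.916051.
Step 6: alpha = 0.1. fail to reject H0.

W+ = 11, W- = 10, W = min = 10, p = 0.916051, fail to reject H0.


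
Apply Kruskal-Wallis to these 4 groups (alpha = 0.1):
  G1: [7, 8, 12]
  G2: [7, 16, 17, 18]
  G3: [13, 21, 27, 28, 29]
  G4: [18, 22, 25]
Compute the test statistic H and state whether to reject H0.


Step 1: Combine all N = 15 observations and assign midranks.
sorted (value, group, rank): (7,G1,1.5), (7,G2,1.5), (8,G1,3), (12,G1,4), (13,G3,5), (16,G2,6), (17,G2,7), (18,G2,8.5), (18,G4,8.5), (21,G3,10), (22,G4,11), (25,G4,12), (27,G3,13), (28,G3,14), (29,G3,15)
Step 2: Sum ranks within each group.
R_1 = 8.5 (n_1 = 3)
R_2 = 23 (n_2 = 4)
R_3 = 57 (n_3 = 5)
R_4 = 31.5 (n_4 = 3)
Step 3: H = 12/(N(N+1)) * sum(R_i^2/n_i) - 3(N+1)
     = 12/(15*16) * (8.5^2/3 + 23^2/4 + 57^2/5 + 31.5^2/3) - 3*16
     = 0.050000 * 1136.88 - 48
     = 8.844167.
Step 4: Ties present; correction factor C = 1 - 12/(15^3 - 15) = 0.996429. Corrected H = 8.844167 / 0.996429 = 8.875866.
Step 5: Under H0, H ~ chi^2(3); p-value = 0.030988.
Step 6: alpha = 0.1. reject H0.

H = 8.8759, df = 3, p = 0.030988, reject H0.


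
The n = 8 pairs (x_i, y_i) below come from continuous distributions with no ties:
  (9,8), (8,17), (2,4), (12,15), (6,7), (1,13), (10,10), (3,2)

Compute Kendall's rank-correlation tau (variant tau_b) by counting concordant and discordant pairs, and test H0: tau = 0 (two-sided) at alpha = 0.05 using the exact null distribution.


Step 1: Enumerate the 28 unordered pairs (i,j) with i<j and classify each by sign(x_j-x_i) * sign(y_j-y_i).
  (1,2):dx=-1,dy=+9->D; (1,3):dx=-7,dy=-4->C; (1,4):dx=+3,dy=+7->C; (1,5):dx=-3,dy=-1->C
  (1,6):dx=-8,dy=+5->D; (1,7):dx=+1,dy=+2->C; (1,8):dx=-6,dy=-6->C; (2,3):dx=-6,dy=-13->C
  (2,4):dx=+4,dy=-2->D; (2,5):dx=-2,dy=-10->C; (2,6):dx=-7,dy=-4->C; (2,7):dx=+2,dy=-7->D
  (2,8):dx=-5,dy=-15->C; (3,4):dx=+10,dy=+11->C; (3,5):dx=+4,dy=+3->C; (3,6):dx=-1,dy=+9->D
  (3,7):dx=+8,dy=+6->C; (3,8):dx=+1,dy=-2->D; (4,5):dx=-6,dy=-8->C; (4,6):dx=-11,dy=-2->C
  (4,7):dx=-2,dy=-5->C; (4,8):dx=-9,dy=-13->C; (5,6):dx=-5,dy=+6->D; (5,7):dx=+4,dy=+3->C
  (5,8):dx=-3,dy=-5->C; (6,7):dx=+9,dy=-3->D; (6,8):dx=+2,dy=-11->D; (7,8):dx=-7,dy=-8->C
Step 2: C = 19, D = 9, total pairs = 28.
Step 3: tau = (C - D)/(n(n-1)/2) = (19 - 9)/28 = 0.357143.
Step 4: Exact two-sided p-value (enumerate n! = 40320 permutations of y under H0): p = 0.275099.
Step 5: alpha = 0.05. fail to reject H0.

tau_b = 0.3571 (C=19, D=9), p = 0.275099, fail to reject H0.


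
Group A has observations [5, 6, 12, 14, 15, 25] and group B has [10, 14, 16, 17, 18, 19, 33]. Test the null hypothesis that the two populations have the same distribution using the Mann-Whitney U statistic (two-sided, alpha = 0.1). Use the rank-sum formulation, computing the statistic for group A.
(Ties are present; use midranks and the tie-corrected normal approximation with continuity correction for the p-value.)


Step 1: Combine and sort all 13 observations; assign midranks.
sorted (value, group): (5,X), (6,X), (10,Y), (12,X), (14,X), (14,Y), (15,X), (16,Y), (17,Y), (18,Y), (19,Y), (25,X), (33,Y)
ranks: 5->1, 6->2, 10->3, 12->4, 14->5.5, 14->5.5, 15->7, 16->8, 17->9, 18->10, 19->11, 25->12, 33->13
Step 2: Rank sum for X: R1 = 1 + 2 + 4 + 5.5 + 7 + 12 = 31.5.
Step 3: U_X = R1 - n1(n1+1)/2 = 31.5 - 6*7/2 = 31.5 - 21 = 10.5.
       U_Y = n1*n2 - U_X = 42 - 10.5 = 31.5.
Step 4: Ties are present, so use the tie-corrected normal approximation (with continuity correction) for the p-value.
Step 5: p-value = 0.152563; compare to alpha = 0.1. fail to reject H0.

U_X = 10.5, p = 0.152563, fail to reject H0 at alpha = 0.1.


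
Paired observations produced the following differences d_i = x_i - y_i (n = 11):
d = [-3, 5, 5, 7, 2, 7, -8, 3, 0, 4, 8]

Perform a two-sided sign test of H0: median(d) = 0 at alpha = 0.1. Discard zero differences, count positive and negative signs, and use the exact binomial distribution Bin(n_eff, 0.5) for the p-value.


Step 1: Discard zero differences. Original n = 11; n_eff = number of nonzero differences = 10.
Nonzero differences (with sign): -3, +5, +5, +7, +2, +7, -8, +3, +4, +8
Step 2: Count signs: positive = 8, negative = 2.
Step 3: Under H0: P(positive) = 0.5, so the number of positives S ~ Bin(10, 0.5).
Step 4: Two-sided exact p-value = sum of Bin(10,0.5) probabilities at or below the observed probability = 0.109375.
Step 5: alpha = 0.1. fail to reject H0.

n_eff = 10, pos = 8, neg = 2, p = 0.109375, fail to reject H0.


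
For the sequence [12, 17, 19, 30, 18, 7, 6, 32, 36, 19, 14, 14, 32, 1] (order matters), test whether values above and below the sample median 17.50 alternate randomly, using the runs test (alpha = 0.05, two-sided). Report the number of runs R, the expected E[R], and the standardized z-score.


Step 1: Compute median = 17.50; label A = above, B = below.
Labels in order: BBAAABBAAABBAB  (n_A = 7, n_B = 7)
Step 2: Count runs R = 7.
Step 3: Under H0 (random ordering), E[R] = 2*n_A*n_B/(n_A+n_B) + 1 = 2*7*7/14 + 1 = 8.0000.
        Var[R] = 2*n_A*n_B*(2*n_A*n_B - n_A - n_B) / ((n_A+n_B)^2 * (n_A+n_B-1)) = 8232/2548 = 3.2308.
        SD[R] = 1.7974.
Step 4: Continuity-corrected z = (R + 0.5 - E[R]) / SD[R] = (7 + 0.5 - 8.0000) / 1.7974 = -0.2782.
Step 5: Two-sided p-value via normal approximation = 2*(1 - Phi(|z|)) = 0.780879.
Step 6: alpha = 0.05. fail to reject H0.

R = 7, z = -0.2782, p = 0.780879, fail to reject H0.


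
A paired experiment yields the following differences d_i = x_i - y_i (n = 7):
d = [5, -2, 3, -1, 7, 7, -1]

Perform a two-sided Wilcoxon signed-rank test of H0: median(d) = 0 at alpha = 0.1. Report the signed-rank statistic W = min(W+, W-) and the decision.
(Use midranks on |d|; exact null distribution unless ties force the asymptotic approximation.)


Step 1: Drop any zero differences (none here) and take |d_i|.
|d| = [5, 2, 3, 1, 7, 7, 1]
Step 2: Midrank |d_i| (ties get averaged ranks).
ranks: |5|->5, |2|->3, |3|->4, |1|->1.5, |7|->6.5, |7|->6.5, |1|->1.5
Step 3: Attach original signs; sum ranks with positive sign and with negative sign.
W+ = 5 + 4 + 6.5 + 6.5 = 22
W- = 3 + 1.5 + 1.5 = 6
(Check: W+ + W- = 28 should equal n(n+1)/2 = 28.)
Step 4: Test statistic W = min(W+, W-) = 6.
Step 5: Ties in |d|, so use the tie-corrected normal approximation.
        E[W] = n(n+1)/4 = 7*8/4 = 14.
        Tie groups: |d|=1 (t=2), |d|=7 (t=2); sum(t^3 - t) = 12.
        Var[W] = n(n+1)(2n+1)/24 - sum(t^3-t)/48 = 840/24 - 12/48 = 34.75.
        z = (W - E[W]) / sqrt(Var[W]) = (6 - 14) / 5.8949 = -1.3571.
        Two-sided p = 2*Phi(z) = 0.174749.
Step 6: alpha = 0.1. fail to reject H0.

W+ = 22, W- = 6, W = min = 6, p = 0.174749, fail to reject H0.


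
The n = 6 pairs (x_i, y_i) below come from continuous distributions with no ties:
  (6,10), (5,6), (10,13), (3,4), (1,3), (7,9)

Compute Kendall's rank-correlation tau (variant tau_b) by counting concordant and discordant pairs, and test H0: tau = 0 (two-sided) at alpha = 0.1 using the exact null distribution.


Step 1: Enumerate the 15 unordered pairs (i,j) with i<j and classify each by sign(x_j-x_i) * sign(y_j-y_i).
  (1,2):dx=-1,dy=-4->C; (1,3):dx=+4,dy=+3->C; (1,4):dx=-3,dy=-6->C; (1,5):dx=-5,dy=-7->C
  (1,6):dx=+1,dy=-1->D; (2,3):dx=+5,dy=+7->C; (2,4):dx=-2,dy=-2->C; (2,5):dx=-4,dy=-3->C
  (2,6):dx=+2,dy=+3->C; (3,4):dx=-7,dy=-9->C; (3,5):dx=-9,dy=-10->C; (3,6):dx=-3,dy=-4->C
  (4,5):dx=-2,dy=-1->C; (4,6):dx=+4,dy=+5->C; (5,6):dx=+6,dy=+6->C
Step 2: C = 14, D = 1, total pairs = 15.
Step 3: tau = (C - D)/(n(n-1)/2) = (14 - 1)/15 = 0.866667.
Step 4: Exact two-sided p-value (enumerate n! = 720 permutations of y under H0): p = 0.016667.
Step 5: alpha = 0.1. reject H0.

tau_b = 0.8667 (C=14, D=1), p = 0.016667, reject H0.


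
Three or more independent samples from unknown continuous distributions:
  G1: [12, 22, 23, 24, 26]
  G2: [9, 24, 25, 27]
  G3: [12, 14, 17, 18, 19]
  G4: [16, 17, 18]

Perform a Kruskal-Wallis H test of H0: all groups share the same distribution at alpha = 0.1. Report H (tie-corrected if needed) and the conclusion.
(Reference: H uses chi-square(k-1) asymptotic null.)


Step 1: Combine all N = 17 observations and assign midranks.
sorted (value, group, rank): (9,G2,1), (12,G1,2.5), (12,G3,2.5), (14,G3,4), (16,G4,5), (17,G3,6.5), (17,G4,6.5), (18,G3,8.5), (18,G4,8.5), (19,G3,10), (22,G1,11), (23,G1,12), (24,G1,13.5), (24,G2,13.5), (25,G2,15), (26,G1,16), (27,G2,17)
Step 2: Sum ranks within each group.
R_1 = 55 (n_1 = 5)
R_2 = 46.5 (n_2 = 4)
R_3 = 31.5 (n_3 = 5)
R_4 = 20 (n_4 = 3)
Step 3: H = 12/(N(N+1)) * sum(R_i^2/n_i) - 3(N+1)
     = 12/(17*18) * (55^2/5 + 46.5^2/4 + 31.5^2/5 + 20^2/3) - 3*18
     = 0.039216 * 1477.35 - 54
     = 3.935131.
Step 4: Ties present; correction factor C = 1 - 24/(17^3 - 17) = 0.995098. Corrected H = 3.935131 / 0.995098 = 3.954516.
Step 5: Under H0, H ~ chi^2(3); p-value = 0.266418.
Step 6: alpha = 0.1. fail to reject H0.

H = 3.9545, df = 3, p = 0.266418, fail to reject H0.


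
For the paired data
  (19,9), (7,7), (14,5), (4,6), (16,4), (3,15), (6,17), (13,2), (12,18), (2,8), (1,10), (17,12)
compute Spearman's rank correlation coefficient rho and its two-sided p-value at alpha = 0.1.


Step 1: Rank x and y separately (midranks; no ties here).
rank(x): 19->12, 7->6, 14->9, 4->4, 16->10, 3->3, 6->5, 13->8, 12->7, 2->2, 1->1, 17->11
rank(y): 9->7, 7->5, 5->3, 6->4, 4->2, 15->10, 17->11, 2->1, 18->12, 8->6, 10->8, 12->9
Step 2: d_i = R_x(i) - R_y(i); compute d_i^2.
  (12-7)^2=25, (6-5)^2=1, (9-3)^2=36, (4-4)^2=0, (10-2)^2=64, (3-10)^2=49, (5-11)^2=36, (8-1)^2=49, (7-12)^2=25, (2-6)^2=16, (1-8)^2=49, (11-9)^2=4
sum(d^2) = 354.
Step 3: rho = 1 - 6*354 / (12*(12^2 - 1)) = 1 - 2124/1716 = -0.237762.
Step 4: Under H0, t = rho * sqrt((n-2)/(1-rho^2)) = -0.7741 ~ t(10).
Step 5: Two-sided p-value from the t-distribution with 10 df = 0.456801.
Step 6: alpha = 0.1. fail to reject H0.

rho = -0.2378, p = 0.456801, fail to reject H0 at alpha = 0.1.


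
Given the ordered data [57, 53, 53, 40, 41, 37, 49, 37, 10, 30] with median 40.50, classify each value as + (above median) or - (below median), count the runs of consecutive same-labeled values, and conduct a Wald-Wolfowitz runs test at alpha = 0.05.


Step 1: Compute median = 40.50; label A = above, B = below.
Labels in order: AAABABABBB  (n_A = 5, n_B = 5)
Step 2: Count runs R = 6.
Step 3: Under H0 (random ordering), E[R] = 2*n_A*n_B/(n_A+n_B) + 1 = 2*5*5/10 + 1 = 6.0000.
        Var[R] = 2*n_A*n_B*(2*n_A*n_B - n_A - n_B) / ((n_A+n_B)^2 * (n_A+n_B-1)) = 2000/900 = 2.2222.
        SD[R] = 1.4907.
Step 4: R = E[R], so z = 0 with no continuity correction.
Step 5: Two-sided p-value via normal approximation = 2*(1 - Phi(|z|)) = 1.000000.
Step 6: alpha = 0.05. fail to reject H0.

R = 6, z = 0.0000, p = 1.000000, fail to reject H0.


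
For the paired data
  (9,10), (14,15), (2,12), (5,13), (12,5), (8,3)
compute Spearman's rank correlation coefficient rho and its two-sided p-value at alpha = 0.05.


Step 1: Rank x and y separately (midranks; no ties here).
rank(x): 9->4, 14->6, 2->1, 5->2, 12->5, 8->3
rank(y): 10->3, 15->6, 12->4, 13->5, 5->2, 3->1
Step 2: d_i = R_x(i) - R_y(i); compute d_i^2.
  (4-3)^2=1, (6-6)^2=0, (1-4)^2=9, (2-5)^2=9, (5-2)^2=9, (3-1)^2=4
sum(d^2) = 32.
Step 3: rho = 1 - 6*32 / (6*(6^2 - 1)) = 1 - 192/210 = 0.085714.
Step 4: Under H0, t = rho * sqrt((n-2)/(1-rho^2)) = 0.1721 ~ t(4).
Step 5: Two-sided p-value from the t-distribution with 4 df = 0.871743.
Step 6: alpha = 0.05. fail to reject H0.

rho = 0.0857, p = 0.871743, fail to reject H0 at alpha = 0.05.


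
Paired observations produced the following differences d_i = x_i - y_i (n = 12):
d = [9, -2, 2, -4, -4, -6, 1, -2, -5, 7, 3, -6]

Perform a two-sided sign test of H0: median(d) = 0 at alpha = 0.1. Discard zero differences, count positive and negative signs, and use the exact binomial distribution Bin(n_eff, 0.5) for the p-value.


Step 1: Discard zero differences. Original n = 12; n_eff = number of nonzero differences = 12.
Nonzero differences (with sign): +9, -2, +2, -4, -4, -6, +1, -2, -5, +7, +3, -6
Step 2: Count signs: positive = 5, negative = 7.
Step 3: Under H0: P(positive) = 0.5, so the number of positives S ~ Bin(12, 0.5).
Step 4: Two-sided exact p-value = sum of Bin(12,0.5) probabilities at or below the observed probability = 0.774414.
Step 5: alpha = 0.1. fail to reject H0.

n_eff = 12, pos = 5, neg = 7, p = 0.774414, fail to reject H0.


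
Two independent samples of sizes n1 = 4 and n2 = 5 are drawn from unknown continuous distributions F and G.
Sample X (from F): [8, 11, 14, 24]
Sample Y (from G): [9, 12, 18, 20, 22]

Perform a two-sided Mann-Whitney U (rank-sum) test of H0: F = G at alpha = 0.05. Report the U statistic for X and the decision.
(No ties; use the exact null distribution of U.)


Step 1: Combine and sort all 9 observations; assign midranks.
sorted (value, group): (8,X), (9,Y), (11,X), (12,Y), (14,X), (18,Y), (20,Y), (22,Y), (24,X)
ranks: 8->1, 9->2, 11->3, 12->4, 14->5, 18->6, 20->7, 22->8, 24->9
Step 2: Rank sum for X: R1 = 1 + 3 + 5 + 9 = 18.
Step 3: U_X = R1 - n1(n1+1)/2 = 18 - 4*5/2 = 18 - 10 = 8.
       U_Y = n1*n2 - U_X = 20 - 8 = 12.
Step 4: No ties, so the exact null distribution of U (based on enumerating the C(9,4) = 126 equally likely rank assignments) gives the two-sided p-value.
Step 5: p-value = 0.730159; compare to alpha = 0.05. fail to reject H0.

U_X = 8, p = 0.730159, fail to reject H0 at alpha = 0.05.


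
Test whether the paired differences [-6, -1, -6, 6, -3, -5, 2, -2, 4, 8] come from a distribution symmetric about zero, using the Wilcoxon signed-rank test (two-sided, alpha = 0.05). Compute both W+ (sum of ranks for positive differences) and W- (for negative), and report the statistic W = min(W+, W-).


Step 1: Drop any zero differences (none here) and take |d_i|.
|d| = [6, 1, 6, 6, 3, 5, 2, 2, 4, 8]
Step 2: Midrank |d_i| (ties get averaged ranks).
ranks: |6|->8, |1|->1, |6|->8, |6|->8, |3|->4, |5|->6, |2|->2.5, |2|->2.5, |4|->5, |8|->10
Step 3: Attach original signs; sum ranks with positive sign and with negative sign.
W+ = 8 + 2.5 + 5 + 10 = 25.5
W- = 8 + 1 + 8 + 4 + 6 + 2.5 = 29.5
(Check: W+ + W- = 55 should equal n(n+1)/2 = 55.)
Step 4: Test statistic W = min(W+, W-) = 25.5.
Step 5: Ties in |d|, so use the tie-corrected normal approximation.
        E[W] = n(n+1)/4 = 10*11/4 = 27.5.
        Tie groups: |d|=2 (t=2), |d|=6 (t=3); sum(t^3 - t) = 30.
        Var[W] = n(n+1)(2n+1)/24 - sum(t^3-t)/48 = 2310/24 - 30/48 = 95.625.
        z = (W - E[W]) / sqrt(Var[W]) = (25.5 - 27.5) / 9.7788 = -0.2045.
        Two-sided p = 2*Phi(z) = 0.837944.
Step 6: alpha = 0.05. fail to reject H0.

W+ = 25.5, W- = 29.5, W = min = 25.5, p = 0.837944, fail to reject H0.


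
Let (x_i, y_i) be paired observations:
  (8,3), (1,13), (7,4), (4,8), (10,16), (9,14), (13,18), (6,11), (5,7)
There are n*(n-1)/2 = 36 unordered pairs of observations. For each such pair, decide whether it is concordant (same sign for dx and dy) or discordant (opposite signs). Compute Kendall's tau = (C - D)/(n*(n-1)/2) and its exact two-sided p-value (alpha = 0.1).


Step 1: Enumerate the 36 unordered pairs (i,j) with i<j and classify each by sign(x_j-x_i) * sign(y_j-y_i).
  (1,2):dx=-7,dy=+10->D; (1,3):dx=-1,dy=+1->D; (1,4):dx=-4,dy=+5->D; (1,5):dx=+2,dy=+13->C
  (1,6):dx=+1,dy=+11->C; (1,7):dx=+5,dy=+15->C; (1,8):dx=-2,dy=+8->D; (1,9):dx=-3,dy=+4->D
  (2,3):dx=+6,dy=-9->D; (2,4):dx=+3,dy=-5->D; (2,5):dx=+9,dy=+3->C; (2,6):dx=+8,dy=+1->C
  (2,7):dx=+12,dy=+5->C; (2,8):dx=+5,dy=-2->D; (2,9):dx=+4,dy=-6->D; (3,4):dx=-3,dy=+4->D
  (3,5):dx=+3,dy=+12->C; (3,6):dx=+2,dy=+10->C; (3,7):dx=+6,dy=+14->C; (3,8):dx=-1,dy=+7->D
  (3,9):dx=-2,dy=+3->D; (4,5):dx=+6,dy=+8->C; (4,6):dx=+5,dy=+6->C; (4,7):dx=+9,dy=+10->C
  (4,8):dx=+2,dy=+3->C; (4,9):dx=+1,dy=-1->D; (5,6):dx=-1,dy=-2->C; (5,7):dx=+3,dy=+2->C
  (5,8):dx=-4,dy=-5->C; (5,9):dx=-5,dy=-9->C; (6,7):dx=+4,dy=+4->C; (6,8):dx=-3,dy=-3->C
  (6,9):dx=-4,dy=-7->C; (7,8):dx=-7,dy=-7->C; (7,9):dx=-8,dy=-11->C; (8,9):dx=-1,dy=-4->C
Step 2: C = 23, D = 13, total pairs = 36.
Step 3: tau = (C - D)/(n(n-1)/2) = (23 - 13)/36 = 0.277778.
Step 4: Exact two-sided p-value (enumerate n! = 362880 permutations of y under H0): p = 0.358488.
Step 5: alpha = 0.1. fail to reject H0.

tau_b = 0.2778 (C=23, D=13), p = 0.358488, fail to reject H0.
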